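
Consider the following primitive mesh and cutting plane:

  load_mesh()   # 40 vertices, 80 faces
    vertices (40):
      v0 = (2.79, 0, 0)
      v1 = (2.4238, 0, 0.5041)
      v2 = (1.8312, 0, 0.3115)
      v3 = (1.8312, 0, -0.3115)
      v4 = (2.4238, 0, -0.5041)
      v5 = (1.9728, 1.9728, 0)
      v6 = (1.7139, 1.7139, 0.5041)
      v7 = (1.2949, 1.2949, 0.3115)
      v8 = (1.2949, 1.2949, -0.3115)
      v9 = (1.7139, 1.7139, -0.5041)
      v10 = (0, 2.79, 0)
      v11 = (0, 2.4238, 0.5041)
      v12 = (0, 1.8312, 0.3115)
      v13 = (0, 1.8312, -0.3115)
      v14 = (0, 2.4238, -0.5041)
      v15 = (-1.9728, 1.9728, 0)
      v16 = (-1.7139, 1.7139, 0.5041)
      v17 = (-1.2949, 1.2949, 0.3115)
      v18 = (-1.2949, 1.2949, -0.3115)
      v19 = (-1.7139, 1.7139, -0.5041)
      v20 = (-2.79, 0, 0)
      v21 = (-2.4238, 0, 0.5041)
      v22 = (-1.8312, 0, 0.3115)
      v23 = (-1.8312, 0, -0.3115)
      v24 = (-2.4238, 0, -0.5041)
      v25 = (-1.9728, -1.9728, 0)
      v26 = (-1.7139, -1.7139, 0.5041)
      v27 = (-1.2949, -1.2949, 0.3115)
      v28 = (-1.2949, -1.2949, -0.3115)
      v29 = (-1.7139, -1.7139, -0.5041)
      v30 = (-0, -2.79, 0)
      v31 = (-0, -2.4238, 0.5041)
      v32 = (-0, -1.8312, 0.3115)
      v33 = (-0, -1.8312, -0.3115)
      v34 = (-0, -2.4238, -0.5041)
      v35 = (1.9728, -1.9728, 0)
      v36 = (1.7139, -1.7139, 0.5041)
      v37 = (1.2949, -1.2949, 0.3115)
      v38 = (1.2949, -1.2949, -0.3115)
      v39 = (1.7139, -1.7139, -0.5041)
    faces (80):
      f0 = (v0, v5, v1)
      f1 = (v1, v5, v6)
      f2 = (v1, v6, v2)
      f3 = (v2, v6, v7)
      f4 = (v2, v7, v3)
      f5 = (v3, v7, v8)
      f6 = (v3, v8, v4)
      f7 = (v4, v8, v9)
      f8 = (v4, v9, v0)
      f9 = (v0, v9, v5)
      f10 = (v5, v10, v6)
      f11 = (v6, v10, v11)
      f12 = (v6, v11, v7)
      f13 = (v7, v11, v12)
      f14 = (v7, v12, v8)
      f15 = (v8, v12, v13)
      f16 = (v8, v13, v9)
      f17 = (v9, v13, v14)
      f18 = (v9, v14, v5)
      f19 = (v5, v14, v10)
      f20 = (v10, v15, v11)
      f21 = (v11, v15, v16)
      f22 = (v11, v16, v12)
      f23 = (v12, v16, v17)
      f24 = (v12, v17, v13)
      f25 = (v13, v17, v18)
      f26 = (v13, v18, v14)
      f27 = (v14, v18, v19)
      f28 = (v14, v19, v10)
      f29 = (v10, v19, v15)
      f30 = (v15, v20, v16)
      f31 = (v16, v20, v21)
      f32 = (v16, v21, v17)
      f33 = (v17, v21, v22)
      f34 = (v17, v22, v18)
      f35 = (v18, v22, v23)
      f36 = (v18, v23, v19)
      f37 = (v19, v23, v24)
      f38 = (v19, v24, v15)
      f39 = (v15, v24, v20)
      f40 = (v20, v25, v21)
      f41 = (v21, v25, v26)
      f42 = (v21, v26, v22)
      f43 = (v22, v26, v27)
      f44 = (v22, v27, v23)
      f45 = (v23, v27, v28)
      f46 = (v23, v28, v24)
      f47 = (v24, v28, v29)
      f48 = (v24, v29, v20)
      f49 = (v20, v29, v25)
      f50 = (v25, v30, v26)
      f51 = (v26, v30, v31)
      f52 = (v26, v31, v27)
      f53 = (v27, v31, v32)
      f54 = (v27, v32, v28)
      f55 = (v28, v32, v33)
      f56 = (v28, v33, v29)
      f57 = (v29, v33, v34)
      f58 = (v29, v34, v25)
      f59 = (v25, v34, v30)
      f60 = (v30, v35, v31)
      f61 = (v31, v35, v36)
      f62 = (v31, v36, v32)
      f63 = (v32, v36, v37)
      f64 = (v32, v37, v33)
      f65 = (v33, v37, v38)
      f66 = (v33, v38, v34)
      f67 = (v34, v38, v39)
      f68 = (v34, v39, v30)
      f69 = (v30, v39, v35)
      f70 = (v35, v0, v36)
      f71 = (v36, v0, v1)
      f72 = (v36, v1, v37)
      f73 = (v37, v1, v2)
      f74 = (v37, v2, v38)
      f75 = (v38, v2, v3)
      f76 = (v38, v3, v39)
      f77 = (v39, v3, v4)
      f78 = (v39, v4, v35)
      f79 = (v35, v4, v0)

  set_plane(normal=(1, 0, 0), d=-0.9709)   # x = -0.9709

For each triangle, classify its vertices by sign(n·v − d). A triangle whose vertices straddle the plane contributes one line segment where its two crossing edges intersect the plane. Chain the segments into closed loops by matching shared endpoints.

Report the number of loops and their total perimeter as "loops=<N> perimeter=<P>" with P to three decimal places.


loops=2 perimeter=6.231

Straddling triangles (20 of 80):
  (v10,v15,v11) [+-+] → (-0.9709, 2.38782, 0)–(-0.9709, 2.20184, 0.256011)  len=0.3164
  (v11,v15,v16) [+--] → (-0.9709, 2.20184, 0.256011)–(-0.9709, 2.02165, 0.5041)  len=0.3066
  (v11,v16,v12) [+-+] → (-0.9709, 2.02165, 0.5041)–(-0.9709, 1.76475, 0.420605)  len=0.2701
  (v12,v16,v17) [+--] → (-0.9709, 1.76475, 0.420605)–(-0.9709, 1.42909, 0.3115)  len=0.3529
  (v12,v17,v13) [+-+] → (-0.9709, 1.42909, 0.3115)–(-0.9709, 1.42909, 0.155618)  len=0.1559
  (v13,v17,v18) [+--] → (-0.9709, 1.42909, 0.155618)–(-0.9709, 1.42909, -0.3115)  len=0.4671
  (v13,v18,v14) [+-+] → (-0.9709, 1.42909, -0.3115)–(-0.9709, 1.57736, -0.359691)  len=0.1559
  (v14,v18,v19) [+--] → (-0.9709, 1.57736, -0.359691)–(-0.9709, 2.02165, -0.5041)  len=0.4672
  (v14,v19,v10) [+-+] → (-0.9709, 2.02165, -0.5041)–(-0.9709, 2.1804, -0.285565)  len=0.2701
  (v10,v19,v15) [+--] → (-0.9709, 2.1804, -0.285565)–(-0.9709, 2.38782, 0)  len=0.3529
  (v25,v30,v26) [-+-] → (-0.9709, -2.38782, 0)–(-0.9709, -2.1804, 0.285565)  len=0.3529
  (v26,v30,v31) [-++] → (-0.9709, -2.1804, 0.285565)–(-0.9709, -2.02165, 0.5041)  len=0.2701
  (v26,v31,v27) [-+-] → (-0.9709, -2.02165, 0.5041)–(-0.9709, -1.57736, 0.359691)  len=0.4672
  (v27,v31,v32) [-++] → (-0.9709, -1.57736, 0.359691)–(-0.9709, -1.42909, 0.3115)  len=0.1559
  (v27,v32,v28) [-+-] → (-0.9709, -1.42909, 0.3115)–(-0.9709, -1.42909, -0.155618)  len=0.4671
  (v28,v32,v33) [-++] → (-0.9709, -1.42909, -0.155618)–(-0.9709, -1.42909, -0.3115)  len=0.1559
  (v28,v33,v29) [-+-] → (-0.9709, -1.42909, -0.3115)–(-0.9709, -1.76475, -0.420605)  len=0.3529
  (v29,v33,v34) [-++] → (-0.9709, -1.76475, -0.420605)–(-0.9709, -2.02165, -0.5041)  len=0.2701
  (v29,v34,v25) [-+-] → (-0.9709, -2.02165, -0.5041)–(-0.9709, -2.20184, -0.256011)  len=0.3066
  (v25,v34,v30) [-++] → (-0.9709, -2.20184, -0.256011)–(-0.9709, -2.38782, 0)  len=0.3164

Chained into 2 loop(s):
  loop 1: 10 segments, perimeter = 3.1153
  loop 2: 10 segments, perimeter = 3.1153
Total perimeter = 6.231


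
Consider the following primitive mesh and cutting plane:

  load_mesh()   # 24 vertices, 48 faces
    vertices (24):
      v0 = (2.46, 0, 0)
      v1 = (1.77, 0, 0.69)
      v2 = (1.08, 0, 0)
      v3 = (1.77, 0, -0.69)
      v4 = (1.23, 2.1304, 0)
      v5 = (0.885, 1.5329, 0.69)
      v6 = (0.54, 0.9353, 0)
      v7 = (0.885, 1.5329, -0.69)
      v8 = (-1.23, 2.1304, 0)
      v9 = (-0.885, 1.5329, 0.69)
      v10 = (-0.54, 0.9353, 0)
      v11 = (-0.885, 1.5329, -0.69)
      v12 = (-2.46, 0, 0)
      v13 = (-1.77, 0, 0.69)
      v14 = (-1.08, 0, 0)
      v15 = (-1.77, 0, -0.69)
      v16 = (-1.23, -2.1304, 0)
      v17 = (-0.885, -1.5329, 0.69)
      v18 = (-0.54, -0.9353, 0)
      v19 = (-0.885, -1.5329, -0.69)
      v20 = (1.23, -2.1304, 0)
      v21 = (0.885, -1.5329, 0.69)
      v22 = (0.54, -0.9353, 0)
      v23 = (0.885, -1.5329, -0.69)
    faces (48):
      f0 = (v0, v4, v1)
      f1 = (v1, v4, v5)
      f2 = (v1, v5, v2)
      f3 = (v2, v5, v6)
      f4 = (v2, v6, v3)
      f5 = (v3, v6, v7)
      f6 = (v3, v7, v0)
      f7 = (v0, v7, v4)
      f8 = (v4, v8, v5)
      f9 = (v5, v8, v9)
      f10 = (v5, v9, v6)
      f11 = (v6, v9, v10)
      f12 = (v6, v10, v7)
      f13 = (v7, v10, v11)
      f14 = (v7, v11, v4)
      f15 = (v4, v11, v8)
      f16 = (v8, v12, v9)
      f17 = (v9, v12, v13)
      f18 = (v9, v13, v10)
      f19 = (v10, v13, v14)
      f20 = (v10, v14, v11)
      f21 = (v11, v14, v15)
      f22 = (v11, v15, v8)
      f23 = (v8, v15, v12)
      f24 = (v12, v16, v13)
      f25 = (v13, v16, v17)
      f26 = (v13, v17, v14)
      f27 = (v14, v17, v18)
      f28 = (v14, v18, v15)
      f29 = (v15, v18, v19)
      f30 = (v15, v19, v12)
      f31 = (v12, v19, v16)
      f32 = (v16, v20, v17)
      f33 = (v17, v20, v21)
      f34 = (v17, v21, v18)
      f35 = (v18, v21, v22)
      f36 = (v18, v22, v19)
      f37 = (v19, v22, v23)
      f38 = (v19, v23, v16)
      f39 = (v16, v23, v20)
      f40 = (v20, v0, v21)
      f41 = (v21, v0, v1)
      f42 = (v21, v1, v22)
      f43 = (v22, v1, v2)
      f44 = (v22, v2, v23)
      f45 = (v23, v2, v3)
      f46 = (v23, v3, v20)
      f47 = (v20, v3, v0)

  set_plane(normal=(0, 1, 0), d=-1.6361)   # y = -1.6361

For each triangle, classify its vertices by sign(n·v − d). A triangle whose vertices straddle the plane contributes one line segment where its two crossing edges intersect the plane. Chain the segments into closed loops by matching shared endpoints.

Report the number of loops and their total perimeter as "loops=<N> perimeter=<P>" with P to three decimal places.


Straddling triangles (10 of 48):
  (v12,v16,v13) [+-+] → (-1.51539, -1.6361, 0)–(-1.35529, -1.6361, 0.160095)  len=0.2264
  (v13,v16,v17) [+-+] → (-1.35529, -1.6361, 0.160095)–(-0.944588, -1.6361, 0.570823)  len=0.5808
  (v12,v19,v16) [++-] → (-0.944588, -1.6361, -0.570823)–(-1.51539, -1.6361, 0)  len=0.8072
  (v16,v20,v17) [--+] → (-0.519698, -1.6361, 0.570823)–(-0.944588, -1.6361, 0.570823)  len=0.4249
  (v17,v20,v21) [+-+] → (-0.519698, -1.6361, 0.570823)–(0.944588, -1.6361, 0.570823)  len=1.4643
  (v19,v23,v16) [++-] → (0.519698, -1.6361, -0.570823)–(-0.944588, -1.6361, -0.570823)  len=1.4643
  (v16,v23,v20) [-+-] → (0.519698, -1.6361, -0.570823)–(0.944588, -1.6361, -0.570823)  len=0.4249
  (v20,v0,v21) [-++] → (1.51539, -1.6361, 0)–(0.944588, -1.6361, 0.570823)  len=0.8072
  (v23,v3,v20) [++-] → (1.35529, -1.6361, -0.160095)–(0.944588, -1.6361, -0.570823)  len=0.5808
  (v20,v3,v0) [-++] → (1.35529, -1.6361, -0.160095)–(1.51539, -1.6361, 0)  len=0.2264

Chained into 1 loop(s):
  loop 1: 10 segments, perimeter = 7.0073
Total perimeter = 7.007

loops=1 perimeter=7.007


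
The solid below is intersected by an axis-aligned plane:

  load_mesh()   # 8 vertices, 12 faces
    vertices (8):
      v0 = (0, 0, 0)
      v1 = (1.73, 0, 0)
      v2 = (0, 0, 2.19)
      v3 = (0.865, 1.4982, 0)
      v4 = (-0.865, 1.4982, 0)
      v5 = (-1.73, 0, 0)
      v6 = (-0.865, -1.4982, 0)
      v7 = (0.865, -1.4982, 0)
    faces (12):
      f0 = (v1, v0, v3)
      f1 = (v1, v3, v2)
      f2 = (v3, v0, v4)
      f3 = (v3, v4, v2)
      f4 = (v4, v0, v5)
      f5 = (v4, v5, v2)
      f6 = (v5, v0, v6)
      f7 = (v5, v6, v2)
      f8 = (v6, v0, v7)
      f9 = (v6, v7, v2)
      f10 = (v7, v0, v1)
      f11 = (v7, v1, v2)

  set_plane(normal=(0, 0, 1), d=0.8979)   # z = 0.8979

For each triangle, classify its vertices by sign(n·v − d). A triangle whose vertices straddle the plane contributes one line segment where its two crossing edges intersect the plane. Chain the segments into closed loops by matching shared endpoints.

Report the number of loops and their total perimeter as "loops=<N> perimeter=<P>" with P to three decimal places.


Straddling triangles (6 of 12):
  (v1,v3,v2) [--+] → (0.51035, 0.883938, 0.8979)–(1.0207, 0, 0.8979)  len=1.0207
  (v3,v4,v2) [--+] → (-0.51035, 0.883938, 0.8979)–(0.51035, 0.883938, 0.8979)  len=1.0207
  (v4,v5,v2) [--+] → (-1.0207, 0, 0.8979)–(-0.51035, 0.883938, 0.8979)  len=1.0207
  (v5,v6,v2) [--+] → (-0.51035, -0.883938, 0.8979)–(-1.0207, 0, 0.8979)  len=1.0207
  (v6,v7,v2) [--+] → (0.51035, -0.883938, 0.8979)–(-0.51035, -0.883938, 0.8979)  len=1.0207
  (v7,v1,v2) [--+] → (1.0207, 0, 0.8979)–(0.51035, -0.883938, 0.8979)  len=1.0207

Chained into 1 loop(s):
  loop 1: 6 segments, perimeter = 6.1242
Total perimeter = 6.124

loops=1 perimeter=6.124


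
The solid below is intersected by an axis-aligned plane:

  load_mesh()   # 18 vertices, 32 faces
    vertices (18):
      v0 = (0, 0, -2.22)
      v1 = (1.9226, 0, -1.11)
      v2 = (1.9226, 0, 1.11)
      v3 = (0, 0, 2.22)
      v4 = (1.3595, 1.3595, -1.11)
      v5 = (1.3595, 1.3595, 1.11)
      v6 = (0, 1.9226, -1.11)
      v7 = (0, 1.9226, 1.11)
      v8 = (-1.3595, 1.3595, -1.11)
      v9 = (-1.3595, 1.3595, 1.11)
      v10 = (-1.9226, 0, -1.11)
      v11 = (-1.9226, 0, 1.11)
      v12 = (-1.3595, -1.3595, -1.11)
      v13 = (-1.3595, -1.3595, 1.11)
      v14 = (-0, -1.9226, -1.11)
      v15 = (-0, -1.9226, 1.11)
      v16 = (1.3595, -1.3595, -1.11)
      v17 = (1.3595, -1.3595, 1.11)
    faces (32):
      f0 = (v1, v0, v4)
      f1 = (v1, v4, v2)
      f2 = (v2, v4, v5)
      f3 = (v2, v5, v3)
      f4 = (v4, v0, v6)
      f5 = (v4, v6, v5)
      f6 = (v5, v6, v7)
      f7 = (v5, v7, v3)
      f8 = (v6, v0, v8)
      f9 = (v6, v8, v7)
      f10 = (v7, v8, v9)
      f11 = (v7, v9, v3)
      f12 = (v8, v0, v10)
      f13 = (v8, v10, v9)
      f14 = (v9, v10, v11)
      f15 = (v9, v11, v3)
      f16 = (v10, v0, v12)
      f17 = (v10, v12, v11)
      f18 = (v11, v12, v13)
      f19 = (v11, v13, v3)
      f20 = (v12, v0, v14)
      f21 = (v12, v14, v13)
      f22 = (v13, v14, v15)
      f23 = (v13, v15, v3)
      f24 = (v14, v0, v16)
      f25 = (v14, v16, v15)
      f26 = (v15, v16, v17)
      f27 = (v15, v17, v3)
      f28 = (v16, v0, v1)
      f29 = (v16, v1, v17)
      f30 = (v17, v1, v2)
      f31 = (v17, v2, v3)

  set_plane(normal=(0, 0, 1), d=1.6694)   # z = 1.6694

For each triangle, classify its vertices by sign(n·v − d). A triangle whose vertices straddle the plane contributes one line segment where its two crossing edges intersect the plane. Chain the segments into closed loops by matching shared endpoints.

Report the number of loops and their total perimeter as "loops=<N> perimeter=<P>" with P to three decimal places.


Straddling triangles (8 of 32):
  (v2,v5,v3) [--+] → (0.674361, 0.674361, 1.6694)–(0.953679, 0, 1.6694)  len=0.7299
  (v5,v7,v3) [--+] → (0, 0.953679, 1.6694)–(0.674361, 0.674361, 1.6694)  len=0.7299
  (v7,v9,v3) [--+] → (-0.674361, 0.674361, 1.6694)–(0, 0.953679, 1.6694)  len=0.7299
  (v9,v11,v3) [--+] → (-0.953679, 0, 1.6694)–(-0.674361, 0.674361, 1.6694)  len=0.7299
  (v11,v13,v3) [--+] → (-0.674361, -0.674361, 1.6694)–(-0.953679, 0, 1.6694)  len=0.7299
  (v13,v15,v3) [--+] → (0, -0.953679, 1.6694)–(-0.674361, -0.674361, 1.6694)  len=0.7299
  (v15,v17,v3) [--+] → (0.674361, -0.674361, 1.6694)–(0, -0.953679, 1.6694)  len=0.7299
  (v17,v2,v3) [--+] → (0.953679, 0, 1.6694)–(0.674361, -0.674361, 1.6694)  len=0.7299

Chained into 1 loop(s):
  loop 1: 8 segments, perimeter = 5.8393
Total perimeter = 5.839

loops=1 perimeter=5.839


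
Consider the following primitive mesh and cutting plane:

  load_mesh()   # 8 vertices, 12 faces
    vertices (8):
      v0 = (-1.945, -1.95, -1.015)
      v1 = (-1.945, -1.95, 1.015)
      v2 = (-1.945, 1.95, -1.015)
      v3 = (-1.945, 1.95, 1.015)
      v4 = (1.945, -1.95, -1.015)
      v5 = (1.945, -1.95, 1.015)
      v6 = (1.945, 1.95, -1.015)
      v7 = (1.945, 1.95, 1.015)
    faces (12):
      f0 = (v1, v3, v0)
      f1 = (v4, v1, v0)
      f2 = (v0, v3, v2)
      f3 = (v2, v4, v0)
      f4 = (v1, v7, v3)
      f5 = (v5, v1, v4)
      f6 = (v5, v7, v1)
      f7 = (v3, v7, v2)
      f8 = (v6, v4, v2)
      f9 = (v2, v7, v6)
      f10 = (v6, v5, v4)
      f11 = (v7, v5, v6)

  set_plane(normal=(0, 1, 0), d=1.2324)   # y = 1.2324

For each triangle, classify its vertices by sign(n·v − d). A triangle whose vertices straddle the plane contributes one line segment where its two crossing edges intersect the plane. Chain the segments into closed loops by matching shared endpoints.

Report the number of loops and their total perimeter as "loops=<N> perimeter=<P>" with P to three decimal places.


loops=1 perimeter=11.840

Straddling triangles (8 of 12):
  (v1,v3,v0) [-+-] → (-1.945, 1.2324, 1.015)–(-1.945, 1.2324, 0.64148)  len=0.3735
  (v0,v3,v2) [-++] → (-1.945, 1.2324, 0.64148)–(-1.945, 1.2324, -1.015)  len=1.6565
  (v2,v4,v0) [+--] → (-1.22924, 1.2324, -1.015)–(-1.945, 1.2324, -1.015)  len=0.7158
  (v1,v7,v3) [-++] → (1.22924, 1.2324, 1.015)–(-1.945, 1.2324, 1.015)  len=3.1742
  (v5,v7,v1) [-+-] → (1.945, 1.2324, 1.015)–(1.22924, 1.2324, 1.015)  len=0.7158
  (v6,v4,v2) [+-+] → (1.945, 1.2324, -1.015)–(-1.22924, 1.2324, -1.015)  len=3.1742
  (v6,v5,v4) [+--] → (1.945, 1.2324, -0.64148)–(1.945, 1.2324, -1.015)  len=0.3735
  (v7,v5,v6) [+-+] → (1.945, 1.2324, 1.015)–(1.945, 1.2324, -0.64148)  len=1.6565

Chained into 1 loop(s):
  loop 1: 8 segments, perimeter = 11.8400
Total perimeter = 11.840


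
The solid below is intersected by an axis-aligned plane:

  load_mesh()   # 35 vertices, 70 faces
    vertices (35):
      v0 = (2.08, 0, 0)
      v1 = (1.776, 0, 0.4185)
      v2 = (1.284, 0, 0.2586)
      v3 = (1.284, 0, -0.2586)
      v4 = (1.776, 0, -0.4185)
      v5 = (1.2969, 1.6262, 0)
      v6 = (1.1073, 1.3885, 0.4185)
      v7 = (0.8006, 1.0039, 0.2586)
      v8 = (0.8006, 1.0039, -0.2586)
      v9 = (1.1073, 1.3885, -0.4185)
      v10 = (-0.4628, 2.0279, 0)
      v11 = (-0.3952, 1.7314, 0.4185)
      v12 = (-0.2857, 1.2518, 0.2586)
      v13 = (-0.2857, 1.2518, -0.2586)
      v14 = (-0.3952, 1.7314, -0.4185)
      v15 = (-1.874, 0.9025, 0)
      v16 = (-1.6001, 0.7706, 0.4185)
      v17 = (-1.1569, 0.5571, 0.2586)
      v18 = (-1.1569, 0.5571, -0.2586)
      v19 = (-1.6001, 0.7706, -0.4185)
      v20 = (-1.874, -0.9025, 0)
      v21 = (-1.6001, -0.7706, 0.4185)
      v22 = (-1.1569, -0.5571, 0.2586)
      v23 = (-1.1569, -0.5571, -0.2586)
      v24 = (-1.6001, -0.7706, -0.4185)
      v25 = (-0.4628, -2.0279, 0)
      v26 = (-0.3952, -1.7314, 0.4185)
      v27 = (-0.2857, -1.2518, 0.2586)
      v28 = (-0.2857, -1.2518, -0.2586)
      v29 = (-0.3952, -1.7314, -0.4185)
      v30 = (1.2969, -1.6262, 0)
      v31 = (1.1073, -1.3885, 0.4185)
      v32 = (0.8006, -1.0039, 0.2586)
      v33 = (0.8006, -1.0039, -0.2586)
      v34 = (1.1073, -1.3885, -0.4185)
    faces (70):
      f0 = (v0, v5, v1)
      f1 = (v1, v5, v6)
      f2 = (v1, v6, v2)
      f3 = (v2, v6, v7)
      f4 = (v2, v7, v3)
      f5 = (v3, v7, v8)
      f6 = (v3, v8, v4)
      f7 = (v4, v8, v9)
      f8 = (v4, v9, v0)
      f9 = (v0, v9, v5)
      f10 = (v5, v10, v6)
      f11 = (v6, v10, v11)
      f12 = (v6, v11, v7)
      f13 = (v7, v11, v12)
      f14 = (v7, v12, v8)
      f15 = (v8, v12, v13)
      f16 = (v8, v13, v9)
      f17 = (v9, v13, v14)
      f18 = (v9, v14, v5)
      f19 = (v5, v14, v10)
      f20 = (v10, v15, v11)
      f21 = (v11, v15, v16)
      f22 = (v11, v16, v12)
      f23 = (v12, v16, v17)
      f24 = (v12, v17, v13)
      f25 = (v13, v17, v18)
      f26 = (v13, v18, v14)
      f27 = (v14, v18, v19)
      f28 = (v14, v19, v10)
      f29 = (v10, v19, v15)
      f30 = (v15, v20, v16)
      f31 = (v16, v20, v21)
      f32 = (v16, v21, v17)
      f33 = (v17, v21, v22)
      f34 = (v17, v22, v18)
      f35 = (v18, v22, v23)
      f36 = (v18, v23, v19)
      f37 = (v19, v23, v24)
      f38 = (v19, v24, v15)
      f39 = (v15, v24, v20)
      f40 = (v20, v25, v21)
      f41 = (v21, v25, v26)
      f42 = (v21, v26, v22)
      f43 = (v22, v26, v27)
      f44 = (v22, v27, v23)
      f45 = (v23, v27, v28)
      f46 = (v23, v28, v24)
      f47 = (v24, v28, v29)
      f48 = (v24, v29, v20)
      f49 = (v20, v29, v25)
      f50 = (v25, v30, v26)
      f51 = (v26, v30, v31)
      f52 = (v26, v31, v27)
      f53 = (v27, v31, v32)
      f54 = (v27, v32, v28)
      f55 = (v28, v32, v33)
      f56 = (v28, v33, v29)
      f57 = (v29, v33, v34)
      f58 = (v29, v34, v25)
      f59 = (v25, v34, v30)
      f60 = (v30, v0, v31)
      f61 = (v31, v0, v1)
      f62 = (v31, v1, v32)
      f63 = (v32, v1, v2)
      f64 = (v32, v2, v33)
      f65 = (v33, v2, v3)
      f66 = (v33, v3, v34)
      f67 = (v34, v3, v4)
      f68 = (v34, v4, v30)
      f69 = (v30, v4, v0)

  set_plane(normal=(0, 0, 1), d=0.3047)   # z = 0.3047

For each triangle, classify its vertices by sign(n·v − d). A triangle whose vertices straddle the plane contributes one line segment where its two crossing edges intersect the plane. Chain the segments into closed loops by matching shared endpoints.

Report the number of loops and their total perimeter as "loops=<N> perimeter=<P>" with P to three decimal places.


Straddling triangles (28 of 70):
  (v0,v5,v1) [--+] → (1.64572, 0.442202, 0.3047)–(1.85866, 0, 0.3047)  len=0.4908
  (v1,v5,v6) [+-+] → (1.64572, 0.442202, 0.3047)–(1.15886, 1.45314, 0.3047)  len=1.1221
  (v1,v6,v2) [++-] → (1.23306, 0.400312, 0.3047)–(1.42585, 0, 0.3047)  len=0.4443
  (v2,v6,v7) [-+-] → (1.23306, 0.400312, 0.3047)–(0.889023, 1.11478, 0.3047)  len=0.7930
  (v5,v10,v6) [--+] → (0.680353, 1.56237, 0.3047)–(1.15886, 1.45314, 0.3047)  len=0.4908
  (v6,v10,v11) [+-+] → (0.680353, 1.56237, 0.3047)–(-0.413582, 1.81203, 0.3047)  len=1.1221
  (v6,v11,v7) [++-] → (0.455845, 1.21364, 0.3047)–(0.889023, 1.11478, 0.3047)  len=0.4443
  (v7,v11,v12) [-+-] → (0.455845, 1.21364, 0.3047)–(-0.317269, 1.39007, 0.3047)  len=0.7930
  (v10,v15,v11) [--+] → (-0.797321, 1.506, 0.3047)–(-0.413582, 1.81203, 0.3047)  len=0.4908
  (v11,v15,v16) [+-+] → (-0.797321, 1.506, 0.3047)–(-1.67458, 0.806467, 0.3047)  len=1.1220
  (v11,v16,v12) [++-] → (-0.664648, 1.11307, 0.3047)–(-0.317269, 1.39007, 0.3047)  len=0.4443
  (v12,v16,v17) [-+-] → (-0.664648, 1.11307, 0.3047)–(-1.28468, 0.618653, 0.3047)  len=0.7930
  (v15,v20,v16) [--+] → (-1.67458, 0.315645, 0.3047)–(-1.67458, 0.806467, 0.3047)  len=0.4908
  (v16,v20,v21) [+-+] → (-1.67458, 0.315645, 0.3047)–(-1.67458, -0.806467, 0.3047)  len=1.1221
  (v16,v21,v17) [++-] → (-1.28468, 0.174317, 0.3047)–(-1.28468, 0.618653, 0.3047)  len=0.4443
  (v17,v21,v22) [-+-] → (-1.28468, 0.174317, 0.3047)–(-1.28468, -0.618653, 0.3047)  len=0.7930
  (v20,v25,v21) [--+] → (-1.29084, -1.11249, 0.3047)–(-1.67458, -0.806467, 0.3047)  len=0.4908
  (v21,v25,v26) [+-+] → (-1.29084, -1.11249, 0.3047)–(-0.413582, -1.81203, 0.3047)  len=1.1220
  (v21,v26,v22) [++-] → (-0.937298, -0.895657, 0.3047)–(-1.28468, -0.618653, 0.3047)  len=0.4443
  (v22,v26,v27) [-+-] → (-0.937298, -0.895657, 0.3047)–(-0.317269, -1.39007, 0.3047)  len=0.7930
  (v25,v30,v26) [--+] → (0.0649218, -1.70279, 0.3047)–(-0.413582, -1.81203, 0.3047)  len=0.4908
  (v26,v30,v31) [+-+] → (0.0649218, -1.70279, 0.3047)–(1.15886, -1.45314, 0.3047)  len=1.1221
  (v26,v31,v27) [++-] → (0.115909, -1.29121, 0.3047)–(-0.317269, -1.39007, 0.3047)  len=0.4443
  (v27,v31,v32) [-+-] → (0.115909, -1.29121, 0.3047)–(0.889023, -1.11478, 0.3047)  len=0.7930
  (v30,v0,v31) [--+] → (1.3718, -1.01093, 0.3047)–(1.15886, -1.45314, 0.3047)  len=0.4908
  (v31,v0,v1) [+-+] → (1.3718, -1.01093, 0.3047)–(1.85866, 0, 0.3047)  len=1.1221
  (v31,v1,v32) [++-] → (1.08181, -0.71447, 0.3047)–(0.889023, -1.11478, 0.3047)  len=0.4443
  (v32,v1,v2) [-+-] → (1.08181, -0.71447, 0.3047)–(1.42585, 0, 0.3047)  len=0.7930

Chained into 2 loop(s):
  loop 1: 14 segments, perimeter = 11.2901
  loop 2: 14 segments, perimeter = 8.6612
Total perimeter = 19.951

loops=2 perimeter=19.951


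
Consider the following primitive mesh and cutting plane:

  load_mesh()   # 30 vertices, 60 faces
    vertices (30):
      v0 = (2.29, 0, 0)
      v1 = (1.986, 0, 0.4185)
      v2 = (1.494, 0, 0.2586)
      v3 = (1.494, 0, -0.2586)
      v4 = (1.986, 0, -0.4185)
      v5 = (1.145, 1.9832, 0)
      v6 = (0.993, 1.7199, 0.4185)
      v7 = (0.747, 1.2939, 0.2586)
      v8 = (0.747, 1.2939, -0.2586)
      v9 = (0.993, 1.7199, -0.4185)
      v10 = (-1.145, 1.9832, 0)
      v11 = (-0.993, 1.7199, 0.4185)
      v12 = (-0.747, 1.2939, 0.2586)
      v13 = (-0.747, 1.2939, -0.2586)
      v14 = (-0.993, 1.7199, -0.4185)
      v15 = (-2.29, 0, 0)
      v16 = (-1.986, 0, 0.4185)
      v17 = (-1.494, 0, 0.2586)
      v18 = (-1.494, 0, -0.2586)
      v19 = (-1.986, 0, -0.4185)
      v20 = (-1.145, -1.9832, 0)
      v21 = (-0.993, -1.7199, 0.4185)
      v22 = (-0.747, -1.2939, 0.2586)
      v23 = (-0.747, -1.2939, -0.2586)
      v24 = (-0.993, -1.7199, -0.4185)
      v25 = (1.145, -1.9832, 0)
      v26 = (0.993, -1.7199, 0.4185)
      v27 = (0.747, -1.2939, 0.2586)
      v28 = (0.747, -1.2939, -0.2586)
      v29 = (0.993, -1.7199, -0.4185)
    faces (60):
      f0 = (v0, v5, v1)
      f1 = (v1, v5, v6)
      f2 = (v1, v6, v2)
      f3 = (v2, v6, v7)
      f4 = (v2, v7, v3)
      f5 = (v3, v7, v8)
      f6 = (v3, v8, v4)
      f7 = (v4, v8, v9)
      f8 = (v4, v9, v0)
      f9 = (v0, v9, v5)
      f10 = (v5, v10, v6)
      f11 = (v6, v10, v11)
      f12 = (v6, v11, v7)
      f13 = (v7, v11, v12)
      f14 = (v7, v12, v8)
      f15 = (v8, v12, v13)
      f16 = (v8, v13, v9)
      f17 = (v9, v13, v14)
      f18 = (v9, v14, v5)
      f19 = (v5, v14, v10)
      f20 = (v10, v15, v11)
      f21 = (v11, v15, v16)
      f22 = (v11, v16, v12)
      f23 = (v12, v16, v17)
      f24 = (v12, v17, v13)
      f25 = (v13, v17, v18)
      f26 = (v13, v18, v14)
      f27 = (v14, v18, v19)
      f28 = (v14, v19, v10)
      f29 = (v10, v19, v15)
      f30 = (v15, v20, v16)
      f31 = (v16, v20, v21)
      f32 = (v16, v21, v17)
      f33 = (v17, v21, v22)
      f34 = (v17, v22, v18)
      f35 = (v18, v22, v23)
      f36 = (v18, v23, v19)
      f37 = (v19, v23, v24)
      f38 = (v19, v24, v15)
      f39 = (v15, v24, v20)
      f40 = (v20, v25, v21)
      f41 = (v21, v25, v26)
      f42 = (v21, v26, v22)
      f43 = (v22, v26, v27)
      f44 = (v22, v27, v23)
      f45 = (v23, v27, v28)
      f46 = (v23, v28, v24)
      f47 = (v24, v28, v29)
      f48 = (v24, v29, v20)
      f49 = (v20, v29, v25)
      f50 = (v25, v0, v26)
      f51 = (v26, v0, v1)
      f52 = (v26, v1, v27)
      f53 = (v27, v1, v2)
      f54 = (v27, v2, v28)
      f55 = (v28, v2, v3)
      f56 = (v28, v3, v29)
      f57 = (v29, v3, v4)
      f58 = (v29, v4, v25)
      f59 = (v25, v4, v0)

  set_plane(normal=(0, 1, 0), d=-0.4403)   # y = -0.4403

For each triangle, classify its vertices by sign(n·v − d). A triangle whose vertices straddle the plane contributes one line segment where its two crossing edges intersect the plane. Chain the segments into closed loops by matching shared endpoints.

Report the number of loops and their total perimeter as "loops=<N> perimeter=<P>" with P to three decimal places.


Straddling triangles (20 of 60):
  (v15,v20,v16) [+-+] → (-2.03579, -0.4403, 0)–(-1.79929, -0.4403, 0.325587)  len=0.4024
  (v16,v20,v21) [+--] → (-1.79929, -0.4403, 0.325587)–(-1.73179, -0.4403, 0.4185)  len=0.1148
  (v16,v21,v17) [+-+] → (-1.73179, -0.4403, 0.4185)–(-1.36574, -0.4403, 0.299535)  len=0.3849
  (v17,v21,v22) [+--] → (-1.36574, -0.4403, 0.299535)–(-1.2398, -0.4403, 0.2586)  len=0.1324
  (v17,v22,v18) [+-+] → (-1.2398, -0.4403, 0.2586)–(-1.2398, -0.4403, -0.0826025)  len=0.3412
  (v18,v22,v23) [+--] → (-1.2398, -0.4403, -0.0826025)–(-1.2398, -0.4403, -0.2586)  len=0.1760
  (v18,v23,v19) [+-+] → (-1.2398, -0.4403, -0.2586)–(-1.56438, -0.4403, -0.364088)  len=0.3413
  (v19,v23,v24) [+--] → (-1.56438, -0.4403, -0.364088)–(-1.73179, -0.4403, -0.4185)  len=0.1760
  (v19,v24,v15) [+-+] → (-1.73179, -0.4403, -0.4185)–(-1.95796, -0.4403, -0.107137)  len=0.3848
  (v15,v24,v20) [+--] → (-1.95796, -0.4403, -0.107137)–(-2.03579, -0.4403, 0)  len=0.1324
  (v25,v0,v26) [-+-] → (2.03579, -0.4403, 0)–(1.95796, -0.4403, 0.107137)  len=0.1324
  (v26,v0,v1) [-++] → (1.95796, -0.4403, 0.107137)–(1.73179, -0.4403, 0.4185)  len=0.3848
  (v26,v1,v27) [-+-] → (1.73179, -0.4403, 0.4185)–(1.56438, -0.4403, 0.364088)  len=0.1760
  (v27,v1,v2) [-++] → (1.56438, -0.4403, 0.364088)–(1.2398, -0.4403, 0.2586)  len=0.3413
  (v27,v2,v28) [-+-] → (1.2398, -0.4403, 0.2586)–(1.2398, -0.4403, 0.0826025)  len=0.1760
  (v28,v2,v3) [-++] → (1.2398, -0.4403, 0.0826025)–(1.2398, -0.4403, -0.2586)  len=0.3412
  (v28,v3,v29) [-+-] → (1.2398, -0.4403, -0.2586)–(1.36574, -0.4403, -0.299535)  len=0.1324
  (v29,v3,v4) [-++] → (1.36574, -0.4403, -0.299535)–(1.73179, -0.4403, -0.4185)  len=0.3849
  (v29,v4,v25) [-+-] → (1.73179, -0.4403, -0.4185)–(1.79929, -0.4403, -0.325587)  len=0.1148
  (v25,v4,v0) [-++] → (1.79929, -0.4403, -0.325587)–(2.03579, -0.4403, 0)  len=0.4024

Chained into 2 loop(s):
  loop 1: 10 segments, perimeter = 2.5864
  loop 2: 10 segments, perimeter = 2.5864
Total perimeter = 5.173

loops=2 perimeter=5.173


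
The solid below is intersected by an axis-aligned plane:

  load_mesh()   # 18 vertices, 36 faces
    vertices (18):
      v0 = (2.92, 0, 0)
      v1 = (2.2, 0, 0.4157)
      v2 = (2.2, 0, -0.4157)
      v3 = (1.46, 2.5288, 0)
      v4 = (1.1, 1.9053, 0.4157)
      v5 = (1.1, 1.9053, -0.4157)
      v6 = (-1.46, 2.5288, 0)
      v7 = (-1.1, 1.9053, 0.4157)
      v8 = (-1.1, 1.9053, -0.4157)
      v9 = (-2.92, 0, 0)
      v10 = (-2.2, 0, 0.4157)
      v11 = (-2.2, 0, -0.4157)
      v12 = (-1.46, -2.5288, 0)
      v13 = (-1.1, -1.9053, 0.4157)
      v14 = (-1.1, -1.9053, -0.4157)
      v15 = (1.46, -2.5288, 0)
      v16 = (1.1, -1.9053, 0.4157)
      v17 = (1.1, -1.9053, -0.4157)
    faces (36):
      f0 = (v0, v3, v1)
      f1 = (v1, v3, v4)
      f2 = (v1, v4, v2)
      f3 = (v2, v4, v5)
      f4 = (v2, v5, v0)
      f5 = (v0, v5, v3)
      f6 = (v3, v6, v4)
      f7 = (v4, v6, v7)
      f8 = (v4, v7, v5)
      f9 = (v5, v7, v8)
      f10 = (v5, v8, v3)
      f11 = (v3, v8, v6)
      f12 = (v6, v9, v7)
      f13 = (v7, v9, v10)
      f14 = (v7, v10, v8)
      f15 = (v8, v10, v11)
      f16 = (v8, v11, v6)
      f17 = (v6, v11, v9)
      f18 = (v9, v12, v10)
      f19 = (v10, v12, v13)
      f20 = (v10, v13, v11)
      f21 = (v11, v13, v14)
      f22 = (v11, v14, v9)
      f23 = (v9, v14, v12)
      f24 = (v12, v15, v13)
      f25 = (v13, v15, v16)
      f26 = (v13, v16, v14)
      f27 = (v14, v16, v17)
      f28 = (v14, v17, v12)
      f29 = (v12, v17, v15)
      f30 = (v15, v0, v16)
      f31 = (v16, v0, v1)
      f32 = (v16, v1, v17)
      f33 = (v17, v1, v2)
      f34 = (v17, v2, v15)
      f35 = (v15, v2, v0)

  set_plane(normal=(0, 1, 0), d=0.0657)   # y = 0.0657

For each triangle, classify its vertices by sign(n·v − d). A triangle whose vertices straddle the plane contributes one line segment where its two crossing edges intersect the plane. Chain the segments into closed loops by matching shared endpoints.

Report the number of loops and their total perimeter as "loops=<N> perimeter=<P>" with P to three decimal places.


Straddling triangles (12 of 36):
  (v0,v3,v1) [-+-] → (2.88207, 0.0657, 0)–(2.18077, 0.0657, 0.4049)  len=0.8098
  (v1,v3,v4) [-++] → (2.18077, 0.0657, 0.4049)–(2.16207, 0.0657, 0.4157)  len=0.0216
  (v1,v4,v2) [-+-] → (2.16207, 0.0657, 0.4157)–(2.16207, 0.0657, -0.387031)  len=0.8027
  (v2,v4,v5) [-++] → (2.16207, 0.0657, -0.387031)–(2.16207, 0.0657, -0.4157)  len=0.0287
  (v2,v5,v0) [-+-] → (2.16207, 0.0657, -0.4157)–(2.85724, 0.0657, -0.0143345)  len=0.8027
  (v0,v5,v3) [-++] → (2.85724, 0.0657, -0.0143345)–(2.88207, 0.0657, 0)  len=0.0287
  (v6,v9,v7) [+-+] → (-2.88207, 0.0657, 0)–(-2.85724, 0.0657, 0.0143345)  len=0.0287
  (v7,v9,v10) [+--] → (-2.85724, 0.0657, 0.0143345)–(-2.16207, 0.0657, 0.4157)  len=0.8027
  (v7,v10,v8) [+-+] → (-2.16207, 0.0657, 0.4157)–(-2.16207, 0.0657, 0.387031)  len=0.0287
  (v8,v10,v11) [+--] → (-2.16207, 0.0657, 0.387031)–(-2.16207, 0.0657, -0.4157)  len=0.8027
  (v8,v11,v6) [+-+] → (-2.16207, 0.0657, -0.4157)–(-2.18077, 0.0657, -0.4049)  len=0.0216
  (v6,v11,v9) [+--] → (-2.18077, 0.0657, -0.4049)–(-2.88207, 0.0657, 0)  len=0.8098

Chained into 2 loop(s):
  loop 1: 6 segments, perimeter = 2.4942
  loop 2: 6 segments, perimeter = 2.4942
Total perimeter = 4.988

loops=2 perimeter=4.988


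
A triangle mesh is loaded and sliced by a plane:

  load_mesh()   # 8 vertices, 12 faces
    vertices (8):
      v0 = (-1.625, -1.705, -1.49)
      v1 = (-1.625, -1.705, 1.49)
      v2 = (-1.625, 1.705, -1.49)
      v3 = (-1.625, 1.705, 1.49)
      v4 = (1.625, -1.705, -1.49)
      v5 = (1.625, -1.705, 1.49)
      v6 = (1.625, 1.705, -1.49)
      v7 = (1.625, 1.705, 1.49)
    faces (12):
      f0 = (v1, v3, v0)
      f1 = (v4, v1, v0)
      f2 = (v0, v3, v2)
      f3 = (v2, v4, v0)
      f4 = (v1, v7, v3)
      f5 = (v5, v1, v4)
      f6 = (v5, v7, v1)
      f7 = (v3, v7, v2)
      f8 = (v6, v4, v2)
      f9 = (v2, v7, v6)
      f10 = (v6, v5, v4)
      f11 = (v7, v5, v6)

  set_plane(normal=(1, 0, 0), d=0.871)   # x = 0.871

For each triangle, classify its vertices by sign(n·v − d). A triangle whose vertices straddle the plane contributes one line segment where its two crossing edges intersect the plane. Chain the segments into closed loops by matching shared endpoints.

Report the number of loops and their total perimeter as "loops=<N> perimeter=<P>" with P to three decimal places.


loops=1 perimeter=12.780

Straddling triangles (8 of 12):
  (v4,v1,v0) [+--] → (0.871, -1.705, -0.79864)–(0.871, -1.705, -1.49)  len=0.6914
  (v2,v4,v0) [-+-] → (0.871, -0.91388, -1.49)–(0.871, -1.705, -1.49)  len=0.7911
  (v1,v7,v3) [-+-] → (0.871, 0.91388, 1.49)–(0.871, 1.705, 1.49)  len=0.7911
  (v5,v1,v4) [+-+] → (0.871, -1.705, 1.49)–(0.871, -1.705, -0.79864)  len=2.2886
  (v5,v7,v1) [++-] → (0.871, 0.91388, 1.49)–(0.871, -1.705, 1.49)  len=2.6189
  (v3,v7,v2) [-+-] → (0.871, 1.705, 1.49)–(0.871, 1.705, 0.79864)  len=0.6914
  (v6,v4,v2) [++-] → (0.871, -0.91388, -1.49)–(0.871, 1.705, -1.49)  len=2.6189
  (v2,v7,v6) [-++] → (0.871, 1.705, 0.79864)–(0.871, 1.705, -1.49)  len=2.2886

Chained into 1 loop(s):
  loop 1: 8 segments, perimeter = 12.7800
Total perimeter = 12.780


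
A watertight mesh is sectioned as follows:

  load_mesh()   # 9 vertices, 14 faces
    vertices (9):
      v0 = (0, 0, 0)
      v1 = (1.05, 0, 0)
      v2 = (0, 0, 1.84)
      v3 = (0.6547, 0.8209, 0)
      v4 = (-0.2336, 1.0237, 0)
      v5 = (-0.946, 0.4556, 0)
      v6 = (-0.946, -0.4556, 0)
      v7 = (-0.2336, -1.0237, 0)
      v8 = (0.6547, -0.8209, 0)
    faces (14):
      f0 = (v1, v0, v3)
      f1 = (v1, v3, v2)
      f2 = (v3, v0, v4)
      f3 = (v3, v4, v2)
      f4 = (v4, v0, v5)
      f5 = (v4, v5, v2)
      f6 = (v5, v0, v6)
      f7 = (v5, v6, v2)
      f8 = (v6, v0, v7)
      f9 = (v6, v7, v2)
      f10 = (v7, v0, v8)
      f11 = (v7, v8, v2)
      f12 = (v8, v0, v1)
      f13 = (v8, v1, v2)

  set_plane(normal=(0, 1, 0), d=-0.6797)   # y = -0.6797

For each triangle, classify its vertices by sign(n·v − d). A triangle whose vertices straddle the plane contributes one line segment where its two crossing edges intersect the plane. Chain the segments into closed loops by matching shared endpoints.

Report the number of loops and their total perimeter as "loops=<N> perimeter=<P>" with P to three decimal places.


loops=1 perimeter=3.313

Straddling triangles (6 of 14):
  (v6,v0,v7) [++-] → (-0.155102, -0.6797, 0)–(-0.664978, -0.6797, 0)  len=0.5099
  (v6,v7,v2) [+-+] → (-0.664978, -0.6797, 0)–(-0.155102, -0.6797, 0.618306)  len=0.8014
  (v7,v0,v8) [-+-] → (-0.155102, -0.6797, 0)–(0.542087, -0.6797, 0)  len=0.6972
  (v7,v8,v2) [--+] → (0.542087, -0.6797, 0.316492)–(-0.155102, -0.6797, 0.618306)  len=0.7597
  (v8,v0,v1) [-++] → (0.542087, -0.6797, 0)–(0.722694, -0.6797, 0)  len=0.1806
  (v8,v1,v2) [-++] → (0.722694, -0.6797, 0)–(0.542087, -0.6797, 0.316492)  len=0.3644

Chained into 1 loop(s):
  loop 1: 6 segments, perimeter = 3.3132
Total perimeter = 3.313


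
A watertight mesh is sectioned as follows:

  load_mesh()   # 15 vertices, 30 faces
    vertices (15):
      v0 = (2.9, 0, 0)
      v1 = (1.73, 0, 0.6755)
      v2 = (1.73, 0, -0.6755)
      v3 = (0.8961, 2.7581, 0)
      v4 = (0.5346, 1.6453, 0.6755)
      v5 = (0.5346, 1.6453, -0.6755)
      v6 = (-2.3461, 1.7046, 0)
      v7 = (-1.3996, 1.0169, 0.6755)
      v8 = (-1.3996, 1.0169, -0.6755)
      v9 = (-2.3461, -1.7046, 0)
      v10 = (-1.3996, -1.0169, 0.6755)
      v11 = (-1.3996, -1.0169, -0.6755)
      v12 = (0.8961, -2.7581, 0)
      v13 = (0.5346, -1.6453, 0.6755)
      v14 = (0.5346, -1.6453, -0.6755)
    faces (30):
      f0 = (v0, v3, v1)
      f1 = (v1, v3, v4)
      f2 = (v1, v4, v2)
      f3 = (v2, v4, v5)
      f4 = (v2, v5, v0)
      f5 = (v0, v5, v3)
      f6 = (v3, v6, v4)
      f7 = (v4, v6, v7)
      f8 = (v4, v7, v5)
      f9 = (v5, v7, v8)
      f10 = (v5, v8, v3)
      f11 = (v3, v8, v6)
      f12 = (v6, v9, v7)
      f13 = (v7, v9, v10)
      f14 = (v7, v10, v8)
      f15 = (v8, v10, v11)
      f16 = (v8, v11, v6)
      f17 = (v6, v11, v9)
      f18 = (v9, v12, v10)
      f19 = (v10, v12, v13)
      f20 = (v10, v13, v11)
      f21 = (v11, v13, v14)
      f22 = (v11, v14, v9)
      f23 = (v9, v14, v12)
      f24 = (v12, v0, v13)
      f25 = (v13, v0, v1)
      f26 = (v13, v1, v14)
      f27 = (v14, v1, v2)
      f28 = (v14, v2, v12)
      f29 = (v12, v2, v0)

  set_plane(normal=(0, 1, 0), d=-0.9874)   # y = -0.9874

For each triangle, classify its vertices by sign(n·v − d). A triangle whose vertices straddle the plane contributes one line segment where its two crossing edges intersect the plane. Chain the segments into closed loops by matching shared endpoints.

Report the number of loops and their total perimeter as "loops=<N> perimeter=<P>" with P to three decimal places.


Straddling triangles (12 of 30):
  (v6,v9,v7) [+-+] → (-2.3461, -0.9874, 0)–(-2.09667, -0.9874, 0.178015)  len=0.3064
  (v7,v9,v10) [+--] → (-2.09667, -0.9874, 0.178015)–(-1.3996, -0.9874, 0.6755)  len=0.8564
  (v7,v10,v8) [+-+] → (-1.3996, -0.9874, 0.6755)–(-1.3996, -0.9874, 0.655904)  len=0.0196
  (v8,v10,v11) [+--] → (-1.3996, -0.9874, 0.655904)–(-1.3996, -0.9874, -0.6755)  len=1.3314
  (v8,v11,v6) [+-+] → (-1.3996, -0.9874, -0.6755)–(-1.40986, -0.9874, -0.668178)  len=0.0126
  (v6,v11,v9) [+--] → (-1.40986, -0.9874, -0.668178)–(-2.3461, -0.9874, 0)  len=1.1502
  (v12,v0,v13) [-+-] → (2.1826, -0.9874, 0)–(1.48044, -0.9874, 0.40539)  len=0.8108
  (v13,v0,v1) [-++] → (1.48044, -0.9874, 0.40539)–(1.0126, -0.9874, 0.6755)  len=0.5402
  (v13,v1,v14) [-+-] → (1.0126, -0.9874, 0.6755)–(1.0126, -0.9874, -0.135281)  len=0.8108
  (v14,v1,v2) [-++] → (1.0126, -0.9874, -0.135281)–(1.0126, -0.9874, -0.6755)  len=0.5402
  (v14,v2,v12) [-+-] → (1.0126, -0.9874, -0.6755)–(1.43146, -0.9874, -0.433671)  len=0.4837
  (v12,v2,v0) [-++] → (1.43146, -0.9874, -0.433671)–(2.1826, -0.9874, 0)  len=0.8673

Chained into 2 loop(s):
  loop 1: 6 segments, perimeter = 3.6767
  loop 2: 6 segments, perimeter = 4.0530
Total perimeter = 7.730

loops=2 perimeter=7.730


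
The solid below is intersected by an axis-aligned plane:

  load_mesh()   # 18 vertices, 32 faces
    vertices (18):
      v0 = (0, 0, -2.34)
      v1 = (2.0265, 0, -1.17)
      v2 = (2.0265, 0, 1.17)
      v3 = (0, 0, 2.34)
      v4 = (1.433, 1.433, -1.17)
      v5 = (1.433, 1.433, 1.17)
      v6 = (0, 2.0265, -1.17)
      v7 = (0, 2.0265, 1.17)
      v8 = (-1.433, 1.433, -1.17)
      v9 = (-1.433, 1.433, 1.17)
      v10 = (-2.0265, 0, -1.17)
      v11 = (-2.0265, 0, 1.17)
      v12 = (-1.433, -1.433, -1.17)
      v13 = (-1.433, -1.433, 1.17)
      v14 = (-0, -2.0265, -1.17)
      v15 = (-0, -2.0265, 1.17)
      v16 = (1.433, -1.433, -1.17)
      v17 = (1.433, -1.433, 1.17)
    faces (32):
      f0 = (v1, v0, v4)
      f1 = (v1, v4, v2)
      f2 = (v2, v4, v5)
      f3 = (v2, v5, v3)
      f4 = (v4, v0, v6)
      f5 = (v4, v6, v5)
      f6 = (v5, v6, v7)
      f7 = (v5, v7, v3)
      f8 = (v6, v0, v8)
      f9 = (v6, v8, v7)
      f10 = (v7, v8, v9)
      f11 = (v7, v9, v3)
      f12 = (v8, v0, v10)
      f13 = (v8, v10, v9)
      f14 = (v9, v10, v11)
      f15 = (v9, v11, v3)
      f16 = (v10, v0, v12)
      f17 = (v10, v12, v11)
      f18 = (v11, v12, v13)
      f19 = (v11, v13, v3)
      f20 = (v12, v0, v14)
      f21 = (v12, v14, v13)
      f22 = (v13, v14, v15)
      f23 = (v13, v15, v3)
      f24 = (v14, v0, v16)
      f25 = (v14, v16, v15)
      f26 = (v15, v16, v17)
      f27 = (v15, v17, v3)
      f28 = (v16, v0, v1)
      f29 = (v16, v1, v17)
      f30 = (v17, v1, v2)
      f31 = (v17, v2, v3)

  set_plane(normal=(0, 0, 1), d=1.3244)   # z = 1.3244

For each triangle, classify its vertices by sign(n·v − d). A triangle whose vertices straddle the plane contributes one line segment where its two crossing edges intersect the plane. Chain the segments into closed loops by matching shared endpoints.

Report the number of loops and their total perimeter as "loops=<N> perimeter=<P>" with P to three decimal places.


loops=1 perimeter=10.771

Straddling triangles (8 of 32):
  (v2,v5,v3) [--+] → (1.24389, 1.24389, 1.3244)–(1.75907, 0, 1.3244)  len=1.3464
  (v5,v7,v3) [--+] → (0, 1.75907, 1.3244)–(1.24389, 1.24389, 1.3244)  len=1.3464
  (v7,v9,v3) [--+] → (-1.24389, 1.24389, 1.3244)–(0, 1.75907, 1.3244)  len=1.3464
  (v9,v11,v3) [--+] → (-1.75907, 0, 1.3244)–(-1.24389, 1.24389, 1.3244)  len=1.3464
  (v11,v13,v3) [--+] → (-1.24389, -1.24389, 1.3244)–(-1.75907, 0, 1.3244)  len=1.3464
  (v13,v15,v3) [--+] → (0, -1.75907, 1.3244)–(-1.24389, -1.24389, 1.3244)  len=1.3464
  (v15,v17,v3) [--+] → (1.24389, -1.24389, 1.3244)–(0, -1.75907, 1.3244)  len=1.3464
  (v17,v2,v3) [--+] → (1.75907, 0, 1.3244)–(1.24389, -1.24389, 1.3244)  len=1.3464

Chained into 1 loop(s):
  loop 1: 8 segments, perimeter = 10.7709
Total perimeter = 10.771
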